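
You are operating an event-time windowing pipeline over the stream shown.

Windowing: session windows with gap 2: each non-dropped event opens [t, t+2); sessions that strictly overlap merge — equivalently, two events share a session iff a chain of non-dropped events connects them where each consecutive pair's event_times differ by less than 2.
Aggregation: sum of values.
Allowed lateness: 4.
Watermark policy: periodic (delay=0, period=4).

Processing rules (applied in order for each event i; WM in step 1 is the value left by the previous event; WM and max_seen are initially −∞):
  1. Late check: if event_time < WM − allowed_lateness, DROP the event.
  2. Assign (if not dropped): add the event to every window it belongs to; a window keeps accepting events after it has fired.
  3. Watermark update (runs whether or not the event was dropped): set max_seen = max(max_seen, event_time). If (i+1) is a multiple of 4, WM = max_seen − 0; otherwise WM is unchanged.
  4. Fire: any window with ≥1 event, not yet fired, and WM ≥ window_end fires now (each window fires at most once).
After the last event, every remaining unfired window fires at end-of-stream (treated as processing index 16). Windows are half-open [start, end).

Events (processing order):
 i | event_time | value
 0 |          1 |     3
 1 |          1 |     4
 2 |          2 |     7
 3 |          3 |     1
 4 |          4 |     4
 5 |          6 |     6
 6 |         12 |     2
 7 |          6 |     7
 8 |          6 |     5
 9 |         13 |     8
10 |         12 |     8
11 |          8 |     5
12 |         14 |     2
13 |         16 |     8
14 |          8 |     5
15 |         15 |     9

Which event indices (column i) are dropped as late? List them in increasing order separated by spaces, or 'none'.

i=0 t=1 v=3: → [1,3); WM=−∞
i=1 t=1 v=4: → [1,3); WM=−∞
i=2 t=2 v=7: → [1,4); WM=−∞
i=3 t=3 v=1: → [1,5); WM=3
i=4 t=4 v=4: → [1,6); WM=3
i=5 t=6 v=6: → [6,8); WM=3
i=6 t=12 v=2: → [12,14); WM=3
i=7 t=6 v=7: → [6,8); WM=12
i=8 t=6 v=5: DROP (t<12-4); WM=12
i=9 t=13 v=8: → [12,15); WM=12
i=10 t=12 v=8: → [12,15); WM=12
i=11 t=8 v=5: → [8,10); WM=13
i=12 t=14 v=2: → [12,16); WM=13
i=13 t=16 v=8: → [16,18); WM=13
i=14 t=8 v=5: DROP (t<13-4); WM=13
i=15 t=15 v=9: → [12,18); WM=16

8 14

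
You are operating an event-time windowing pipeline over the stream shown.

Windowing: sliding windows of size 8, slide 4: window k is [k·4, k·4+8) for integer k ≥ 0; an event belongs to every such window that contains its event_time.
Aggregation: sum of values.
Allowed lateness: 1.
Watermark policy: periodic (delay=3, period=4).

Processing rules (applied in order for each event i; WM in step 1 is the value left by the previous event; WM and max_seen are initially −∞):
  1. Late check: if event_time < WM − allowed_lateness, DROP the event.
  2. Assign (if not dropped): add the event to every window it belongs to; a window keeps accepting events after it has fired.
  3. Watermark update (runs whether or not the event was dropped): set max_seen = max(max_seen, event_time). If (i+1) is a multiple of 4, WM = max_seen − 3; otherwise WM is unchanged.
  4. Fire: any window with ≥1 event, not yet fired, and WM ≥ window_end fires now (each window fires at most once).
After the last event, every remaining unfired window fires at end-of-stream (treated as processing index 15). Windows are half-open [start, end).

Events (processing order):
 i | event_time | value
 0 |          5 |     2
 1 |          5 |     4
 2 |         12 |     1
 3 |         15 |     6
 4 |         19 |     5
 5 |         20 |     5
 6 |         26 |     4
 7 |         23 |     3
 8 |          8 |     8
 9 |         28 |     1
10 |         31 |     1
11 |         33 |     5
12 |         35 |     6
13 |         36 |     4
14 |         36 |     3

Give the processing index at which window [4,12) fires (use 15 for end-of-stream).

3

i=0 t=5 v=2: → [4,12),[0,8); WM=−∞
i=1 t=5 v=4: → [4,12),[0,8); WM=−∞
i=2 t=12 v=1: → [12,20),[8,16); WM=−∞
i=3 t=15 v=6: → [12,20),[8,16); WM=12; [0,8) fires=6 [4,12) fires=6
i=4 t=19 v=5: → [16,24),[12,20); WM=12
i=5 t=20 v=5: → [20,28),[16,24); WM=12
i=6 t=26 v=4: → [24,32),[20,28); WM=12
i=7 t=23 v=3: → [20,28),[16,24); WM=23; [8,16) fires=7 [12,20) fires=12
i=8 t=8 v=8: DROP (t<23-1); WM=23
i=9 t=28 v=1: → [28,36),[24,32); WM=23
i=10 t=31 v=1: → [28,36),[24,32); WM=23
i=11 t=33 v=5: → [32,40),[28,36); WM=30; [16,24) fires=13 [20,28) fires=12
i=12 t=35 v=6: → [32,40),[28,36); WM=30
i=13 t=36 v=4: → [36,44),[32,40); WM=30
i=14 t=36 v=3: → [36,44),[32,40); WM=30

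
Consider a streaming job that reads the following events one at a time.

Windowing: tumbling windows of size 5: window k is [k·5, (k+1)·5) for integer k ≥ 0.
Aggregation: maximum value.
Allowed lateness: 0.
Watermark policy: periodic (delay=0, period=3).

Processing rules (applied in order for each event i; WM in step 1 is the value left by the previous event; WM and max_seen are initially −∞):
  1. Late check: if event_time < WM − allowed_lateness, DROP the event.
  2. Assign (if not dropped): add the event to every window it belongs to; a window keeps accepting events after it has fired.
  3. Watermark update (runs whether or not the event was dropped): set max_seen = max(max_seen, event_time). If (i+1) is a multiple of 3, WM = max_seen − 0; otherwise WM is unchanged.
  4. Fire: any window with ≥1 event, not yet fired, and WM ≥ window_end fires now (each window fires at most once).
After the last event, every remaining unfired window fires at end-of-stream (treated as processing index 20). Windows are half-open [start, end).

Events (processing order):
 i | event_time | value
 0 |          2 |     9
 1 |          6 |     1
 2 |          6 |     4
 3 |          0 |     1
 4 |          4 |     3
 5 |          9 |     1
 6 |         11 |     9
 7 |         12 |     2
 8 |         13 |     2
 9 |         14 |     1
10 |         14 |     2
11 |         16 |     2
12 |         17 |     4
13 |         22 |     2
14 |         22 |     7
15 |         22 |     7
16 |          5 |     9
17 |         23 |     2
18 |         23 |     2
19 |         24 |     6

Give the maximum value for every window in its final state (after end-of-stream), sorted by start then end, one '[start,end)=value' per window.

[0,5)=9 [5,10)=4 [10,15)=9 [15,20)=4 [20,25)=7

i=0 t=2 v=9: → [0,5); WM=−∞
i=1 t=6 v=1: → [5,10); WM=−∞
i=2 t=6 v=4: → [5,10); WM=6; [0,5) fires=9
i=3 t=0 v=1: DROP (t<6-0); WM=6
i=4 t=4 v=3: DROP (t<6-0); WM=6
i=5 t=9 v=1: → [5,10); WM=9
i=6 t=11 v=9: → [10,15); WM=9
i=7 t=12 v=2: → [10,15); WM=9
i=8 t=13 v=2: → [10,15); WM=13; [5,10) fires=4
i=9 t=14 v=1: → [10,15); WM=13
i=10 t=14 v=2: → [10,15); WM=13
i=11 t=16 v=2: → [15,20); WM=16; [10,15) fires=9
i=12 t=17 v=4: → [15,20); WM=16
i=13 t=22 v=2: → [20,25); WM=16
i=14 t=22 v=7: → [20,25); WM=22; [15,20) fires=4
i=15 t=22 v=7: → [20,25); WM=22
i=16 t=5 v=9: DROP (t<22-0); WM=22
i=17 t=23 v=2: → [20,25); WM=23
i=18 t=23 v=2: → [20,25); WM=23
i=19 t=24 v=6: → [20,25); WM=23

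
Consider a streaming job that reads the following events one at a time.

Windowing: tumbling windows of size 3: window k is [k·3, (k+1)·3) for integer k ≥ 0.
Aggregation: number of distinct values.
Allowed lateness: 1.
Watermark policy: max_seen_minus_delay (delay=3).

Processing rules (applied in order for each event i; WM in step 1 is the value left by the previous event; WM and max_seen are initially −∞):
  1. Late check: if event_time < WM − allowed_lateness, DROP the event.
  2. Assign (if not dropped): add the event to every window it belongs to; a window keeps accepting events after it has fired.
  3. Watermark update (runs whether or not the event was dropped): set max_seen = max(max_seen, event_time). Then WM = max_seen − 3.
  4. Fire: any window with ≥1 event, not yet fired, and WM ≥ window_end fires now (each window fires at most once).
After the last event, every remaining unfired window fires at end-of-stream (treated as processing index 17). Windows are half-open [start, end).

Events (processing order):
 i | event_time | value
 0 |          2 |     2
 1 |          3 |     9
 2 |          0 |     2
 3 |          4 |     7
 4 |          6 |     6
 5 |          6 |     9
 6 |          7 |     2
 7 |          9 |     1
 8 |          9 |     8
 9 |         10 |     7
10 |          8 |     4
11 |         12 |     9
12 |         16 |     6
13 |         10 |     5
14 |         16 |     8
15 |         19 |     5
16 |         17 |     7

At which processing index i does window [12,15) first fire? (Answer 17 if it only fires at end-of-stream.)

15

i=0 t=2 v=2: → [0,3); WM=-1
i=1 t=3 v=9: → [3,6); WM=0
i=2 t=0 v=2: → [0,3); WM=0
i=3 t=4 v=7: → [3,6); WM=1
i=4 t=6 v=6: → [6,9); WM=3; [0,3) fires=1
i=5 t=6 v=9: → [6,9); WM=3
i=6 t=7 v=2: → [6,9); WM=4
i=7 t=9 v=1: → [9,12); WM=6; [3,6) fires=2
i=8 t=9 v=8: → [9,12); WM=6
i=9 t=10 v=7: → [9,12); WM=7
i=10 t=8 v=4: → [6,9); WM=7
i=11 t=12 v=9: → [12,15); WM=9; [6,9) fires=4
i=12 t=16 v=6: → [15,18); WM=13; [9,12) fires=3
i=13 t=10 v=5: DROP (t<13-1); WM=13
i=14 t=16 v=8: → [15,18); WM=13
i=15 t=19 v=5: → [18,21); WM=16; [12,15) fires=1
i=16 t=17 v=7: → [15,18); WM=16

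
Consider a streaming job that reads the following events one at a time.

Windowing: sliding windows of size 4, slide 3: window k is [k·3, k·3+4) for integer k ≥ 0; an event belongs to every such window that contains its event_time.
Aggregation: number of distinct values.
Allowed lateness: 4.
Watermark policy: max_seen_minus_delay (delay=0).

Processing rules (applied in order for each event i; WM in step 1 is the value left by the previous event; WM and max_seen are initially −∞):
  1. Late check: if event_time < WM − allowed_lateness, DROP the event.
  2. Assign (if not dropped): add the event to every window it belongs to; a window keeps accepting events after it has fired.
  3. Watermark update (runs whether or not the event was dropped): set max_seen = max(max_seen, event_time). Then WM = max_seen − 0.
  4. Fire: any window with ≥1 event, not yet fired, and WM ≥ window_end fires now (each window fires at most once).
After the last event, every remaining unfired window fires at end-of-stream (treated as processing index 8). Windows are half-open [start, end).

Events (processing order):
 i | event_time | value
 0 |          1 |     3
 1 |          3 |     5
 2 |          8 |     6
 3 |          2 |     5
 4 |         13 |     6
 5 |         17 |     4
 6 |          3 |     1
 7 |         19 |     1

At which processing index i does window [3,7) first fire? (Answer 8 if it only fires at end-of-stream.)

2

i=0 t=1 v=3: → [0,4); WM=1
i=1 t=3 v=5: → [3,7),[0,4); WM=3
i=2 t=8 v=6: → [6,10); WM=8; [0,4) fires=2 [3,7) fires=1
i=3 t=2 v=5: DROP (t<8-4); WM=8
i=4 t=13 v=6: → [12,16); WM=13; [6,10) fires=1
i=5 t=17 v=4: → [15,19); WM=17; [12,16) fires=1
i=6 t=3 v=1: DROP (t<17-4); WM=17
i=7 t=19 v=1: → [18,22); WM=19; [15,19) fires=1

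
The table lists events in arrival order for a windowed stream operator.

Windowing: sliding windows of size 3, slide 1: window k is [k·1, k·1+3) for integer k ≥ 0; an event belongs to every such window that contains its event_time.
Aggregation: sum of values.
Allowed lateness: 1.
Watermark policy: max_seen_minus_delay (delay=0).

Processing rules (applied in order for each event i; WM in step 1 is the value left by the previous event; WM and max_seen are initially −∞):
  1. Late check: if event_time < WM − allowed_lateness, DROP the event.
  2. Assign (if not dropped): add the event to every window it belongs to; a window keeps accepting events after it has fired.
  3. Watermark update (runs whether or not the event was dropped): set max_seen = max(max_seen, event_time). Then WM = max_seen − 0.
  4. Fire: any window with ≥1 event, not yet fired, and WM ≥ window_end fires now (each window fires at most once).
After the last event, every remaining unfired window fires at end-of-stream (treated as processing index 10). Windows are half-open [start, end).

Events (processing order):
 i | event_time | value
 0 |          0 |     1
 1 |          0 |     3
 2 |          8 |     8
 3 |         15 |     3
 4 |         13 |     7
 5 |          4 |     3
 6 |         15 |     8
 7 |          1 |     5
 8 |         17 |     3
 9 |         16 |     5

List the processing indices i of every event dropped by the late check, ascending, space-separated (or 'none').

4 5 7

i=0 t=0 v=1: → [0,3); WM=0
i=1 t=0 v=3: → [0,3); WM=0
i=2 t=8 v=8: → [8,11),[7,10),[6,9); WM=8; [0,3) fires=4
i=3 t=15 v=3: → [15,18),[14,17),[13,16); WM=15; [6,9) fires=8 [7,10) fires=8 [8,11) fires=8
i=4 t=13 v=7: DROP (t<15-1); WM=15
i=5 t=4 v=3: DROP (t<15-1); WM=15
i=6 t=15 v=8: → [15,18),[14,17),[13,16); WM=15
i=7 t=1 v=5: DROP (t<15-1); WM=15
i=8 t=17 v=3: → [17,20),[16,19),[15,18); WM=17; [13,16) fires=11 [14,17) fires=11
i=9 t=16 v=5: → [16,19),[15,18),[14,17); WM=17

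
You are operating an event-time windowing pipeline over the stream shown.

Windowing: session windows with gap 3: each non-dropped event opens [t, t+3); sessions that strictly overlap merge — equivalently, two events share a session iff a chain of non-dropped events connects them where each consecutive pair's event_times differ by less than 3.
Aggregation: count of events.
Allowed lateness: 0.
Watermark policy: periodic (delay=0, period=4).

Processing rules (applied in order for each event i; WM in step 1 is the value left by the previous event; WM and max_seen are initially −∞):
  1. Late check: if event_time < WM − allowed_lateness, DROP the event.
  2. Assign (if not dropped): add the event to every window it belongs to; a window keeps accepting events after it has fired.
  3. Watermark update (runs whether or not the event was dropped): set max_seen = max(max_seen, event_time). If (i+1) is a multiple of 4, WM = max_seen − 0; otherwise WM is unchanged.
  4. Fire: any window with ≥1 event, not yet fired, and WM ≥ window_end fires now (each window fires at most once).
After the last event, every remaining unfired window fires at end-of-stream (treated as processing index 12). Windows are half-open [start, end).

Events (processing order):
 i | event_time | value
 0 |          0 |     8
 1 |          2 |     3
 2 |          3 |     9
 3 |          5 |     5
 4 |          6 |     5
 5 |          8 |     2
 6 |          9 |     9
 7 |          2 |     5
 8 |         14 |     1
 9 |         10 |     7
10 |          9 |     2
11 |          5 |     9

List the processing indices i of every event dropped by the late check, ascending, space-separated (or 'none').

i=0 t=0 v=8: → [0,3); WM=−∞
i=1 t=2 v=3: → [0,5); WM=−∞
i=2 t=3 v=9: → [0,6); WM=−∞
i=3 t=5 v=5: → [0,8); WM=5
i=4 t=6 v=5: → [0,9); WM=5
i=5 t=8 v=2: → [0,11); WM=5
i=6 t=9 v=9: → [0,12); WM=5
i=7 t=2 v=5: DROP (t<5-0); WM=9
i=8 t=14 v=1: → [14,17); WM=9
i=9 t=10 v=7: → [0,13); WM=9
i=10 t=9 v=2: → [0,13); WM=9
i=11 t=5 v=9: DROP (t<9-0); WM=14

7 11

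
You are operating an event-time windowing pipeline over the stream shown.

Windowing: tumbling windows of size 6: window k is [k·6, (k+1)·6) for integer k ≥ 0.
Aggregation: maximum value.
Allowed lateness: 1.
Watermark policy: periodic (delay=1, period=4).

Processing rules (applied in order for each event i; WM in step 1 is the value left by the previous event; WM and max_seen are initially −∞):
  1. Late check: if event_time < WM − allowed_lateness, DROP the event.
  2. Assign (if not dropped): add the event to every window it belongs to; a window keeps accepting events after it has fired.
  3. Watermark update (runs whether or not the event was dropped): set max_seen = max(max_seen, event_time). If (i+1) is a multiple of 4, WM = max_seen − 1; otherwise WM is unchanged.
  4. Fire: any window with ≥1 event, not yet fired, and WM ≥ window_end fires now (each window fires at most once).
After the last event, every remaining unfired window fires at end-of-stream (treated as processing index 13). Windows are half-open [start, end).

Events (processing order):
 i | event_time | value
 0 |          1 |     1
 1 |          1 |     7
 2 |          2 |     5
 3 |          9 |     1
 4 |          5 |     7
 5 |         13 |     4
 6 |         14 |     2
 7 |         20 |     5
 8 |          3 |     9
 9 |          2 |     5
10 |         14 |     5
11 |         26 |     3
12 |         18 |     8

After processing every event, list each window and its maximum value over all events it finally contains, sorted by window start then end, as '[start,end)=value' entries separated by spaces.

i=0 t=1 v=1: → [0,6); WM=−∞
i=1 t=1 v=7: → [0,6); WM=−∞
i=2 t=2 v=5: → [0,6); WM=−∞
i=3 t=9 v=1: → [6,12); WM=8; [0,6) fires=7
i=4 t=5 v=7: DROP (t<8-1); WM=8
i=5 t=13 v=4: → [12,18); WM=8
i=6 t=14 v=2: → [12,18); WM=8
i=7 t=20 v=5: → [18,24); WM=19; [6,12) fires=1 [12,18) fires=4
i=8 t=3 v=9: DROP (t<19-1); WM=19
i=9 t=2 v=5: DROP (t<19-1); WM=19
i=10 t=14 v=5: DROP (t<19-1); WM=19
i=11 t=26 v=3: → [24,30); WM=25; [18,24) fires=5
i=12 t=18 v=8: DROP (t<25-1); WM=25

[0,6)=7 [6,12)=1 [12,18)=4 [18,24)=5 [24,30)=3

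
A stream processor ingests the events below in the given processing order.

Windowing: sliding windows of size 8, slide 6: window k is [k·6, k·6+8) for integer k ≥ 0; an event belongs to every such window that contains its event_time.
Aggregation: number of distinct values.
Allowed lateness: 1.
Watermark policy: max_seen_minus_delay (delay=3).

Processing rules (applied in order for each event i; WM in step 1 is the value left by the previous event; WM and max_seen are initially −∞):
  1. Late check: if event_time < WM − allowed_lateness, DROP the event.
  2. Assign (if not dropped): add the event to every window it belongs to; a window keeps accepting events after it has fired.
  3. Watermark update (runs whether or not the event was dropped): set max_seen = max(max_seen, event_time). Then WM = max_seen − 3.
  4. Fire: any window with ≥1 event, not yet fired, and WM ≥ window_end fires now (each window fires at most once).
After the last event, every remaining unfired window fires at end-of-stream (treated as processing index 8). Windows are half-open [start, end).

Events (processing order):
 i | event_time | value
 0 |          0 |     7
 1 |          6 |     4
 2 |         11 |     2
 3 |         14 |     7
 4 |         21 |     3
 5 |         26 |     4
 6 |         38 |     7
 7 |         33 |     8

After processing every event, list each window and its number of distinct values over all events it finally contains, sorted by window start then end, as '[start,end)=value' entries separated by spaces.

[0,8)=2 [6,14)=2 [12,20)=1 [18,26)=1 [24,32)=1 [36,44)=1

i=0 t=0 v=7: → [0,8); WM=-3
i=1 t=6 v=4: → [6,14),[0,8); WM=3
i=2 t=11 v=2: → [6,14); WM=8; [0,8) fires=2
i=3 t=14 v=7: → [12,20); WM=11
i=4 t=21 v=3: → [18,26); WM=18; [6,14) fires=2
i=5 t=26 v=4: → [24,32); WM=23; [12,20) fires=1
i=6 t=38 v=7: → [36,44); WM=35; [18,26) fires=1 [24,32) fires=1
i=7 t=33 v=8: DROP (t<35-1); WM=35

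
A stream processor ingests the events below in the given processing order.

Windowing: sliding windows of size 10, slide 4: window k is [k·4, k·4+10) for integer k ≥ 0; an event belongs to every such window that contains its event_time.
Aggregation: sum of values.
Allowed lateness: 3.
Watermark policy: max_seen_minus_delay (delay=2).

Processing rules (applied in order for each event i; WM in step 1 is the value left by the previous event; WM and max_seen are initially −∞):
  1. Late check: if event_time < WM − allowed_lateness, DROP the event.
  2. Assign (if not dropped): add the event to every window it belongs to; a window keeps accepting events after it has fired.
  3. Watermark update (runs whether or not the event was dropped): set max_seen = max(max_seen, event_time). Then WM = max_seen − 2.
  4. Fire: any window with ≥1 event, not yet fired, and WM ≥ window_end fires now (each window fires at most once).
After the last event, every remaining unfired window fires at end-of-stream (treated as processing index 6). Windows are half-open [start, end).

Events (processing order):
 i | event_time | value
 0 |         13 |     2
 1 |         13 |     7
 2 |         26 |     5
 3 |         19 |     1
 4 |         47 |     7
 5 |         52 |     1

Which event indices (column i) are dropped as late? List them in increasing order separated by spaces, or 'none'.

i=0 t=13 v=2: → [12,22),[8,18),[4,14); WM=11
i=1 t=13 v=7: → [12,22),[8,18),[4,14); WM=11
i=2 t=26 v=5: → [24,34),[20,30); WM=24; [4,14) fires=9 [8,18) fires=9 [12,22) fires=9
i=3 t=19 v=1: DROP (t<24-3); WM=24
i=4 t=47 v=7: → [44,54),[40,50); WM=45; [20,30) fires=5 [24,34) fires=5
i=5 t=52 v=1: → [52,62),[48,58),[44,54); WM=50; [40,50) fires=7

3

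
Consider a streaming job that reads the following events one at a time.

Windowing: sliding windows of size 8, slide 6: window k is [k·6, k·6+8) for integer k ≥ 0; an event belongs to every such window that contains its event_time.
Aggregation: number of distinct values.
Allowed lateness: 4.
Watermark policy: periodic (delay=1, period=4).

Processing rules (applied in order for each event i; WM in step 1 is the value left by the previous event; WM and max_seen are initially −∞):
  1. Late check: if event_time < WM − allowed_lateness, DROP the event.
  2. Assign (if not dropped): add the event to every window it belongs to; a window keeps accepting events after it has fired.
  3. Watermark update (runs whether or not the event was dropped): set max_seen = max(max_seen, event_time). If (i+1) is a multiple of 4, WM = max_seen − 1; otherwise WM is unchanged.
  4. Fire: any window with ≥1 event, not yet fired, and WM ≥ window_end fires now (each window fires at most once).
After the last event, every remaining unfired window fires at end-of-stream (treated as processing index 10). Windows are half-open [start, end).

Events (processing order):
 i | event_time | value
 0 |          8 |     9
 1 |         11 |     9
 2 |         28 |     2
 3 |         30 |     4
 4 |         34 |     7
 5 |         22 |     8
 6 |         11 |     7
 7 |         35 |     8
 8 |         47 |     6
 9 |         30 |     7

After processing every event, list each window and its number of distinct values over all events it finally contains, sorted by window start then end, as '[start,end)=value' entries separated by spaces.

[6,14)=1 [24,32)=3 [30,38)=3 [42,50)=1

i=0 t=8 v=9: → [6,14); WM=−∞
i=1 t=11 v=9: → [6,14); WM=−∞
i=2 t=28 v=2: → [24,32); WM=−∞
i=3 t=30 v=4: → [30,38),[24,32); WM=29; [6,14) fires=1
i=4 t=34 v=7: → [30,38); WM=29
i=5 t=22 v=8: DROP (t<29-4); WM=29
i=6 t=11 v=7: DROP (t<29-4); WM=29
i=7 t=35 v=8: → [30,38); WM=34; [24,32) fires=2
i=8 t=47 v=6: → [42,50); WM=34
i=9 t=30 v=7: → [30,38),[24,32); WM=34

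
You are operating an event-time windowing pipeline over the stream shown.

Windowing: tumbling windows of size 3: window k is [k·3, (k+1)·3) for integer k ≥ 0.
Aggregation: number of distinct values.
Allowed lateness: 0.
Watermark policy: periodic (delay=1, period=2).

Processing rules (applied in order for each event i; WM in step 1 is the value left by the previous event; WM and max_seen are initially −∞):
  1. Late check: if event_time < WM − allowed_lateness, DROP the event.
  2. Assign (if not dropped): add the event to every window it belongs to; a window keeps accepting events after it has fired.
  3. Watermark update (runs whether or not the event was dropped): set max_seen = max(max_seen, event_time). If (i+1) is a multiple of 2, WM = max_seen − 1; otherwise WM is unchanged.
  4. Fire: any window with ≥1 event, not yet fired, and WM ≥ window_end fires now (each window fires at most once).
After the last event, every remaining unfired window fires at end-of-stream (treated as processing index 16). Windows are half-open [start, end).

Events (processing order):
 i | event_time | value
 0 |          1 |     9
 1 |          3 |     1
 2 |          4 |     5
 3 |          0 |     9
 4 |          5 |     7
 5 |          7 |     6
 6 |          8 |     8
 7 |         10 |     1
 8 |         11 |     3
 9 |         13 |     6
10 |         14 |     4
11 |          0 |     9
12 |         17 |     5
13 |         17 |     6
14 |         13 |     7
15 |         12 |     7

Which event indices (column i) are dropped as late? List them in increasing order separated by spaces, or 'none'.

3 11 14 15

i=0 t=1 v=9: → [0,3); WM=−∞
i=1 t=3 v=1: → [3,6); WM=2
i=2 t=4 v=5: → [3,6); WM=2
i=3 t=0 v=9: DROP (t<2-0); WM=3; [0,3) fires=1
i=4 t=5 v=7: → [3,6); WM=3
i=5 t=7 v=6: → [6,9); WM=6; [3,6) fires=3
i=6 t=8 v=8: → [6,9); WM=6
i=7 t=10 v=1: → [9,12); WM=9; [6,9) fires=2
i=8 t=11 v=3: → [9,12); WM=9
i=9 t=13 v=6: → [12,15); WM=12; [9,12) fires=2
i=10 t=14 v=4: → [12,15); WM=12
i=11 t=0 v=9: DROP (t<12-0); WM=13
i=12 t=17 v=5: → [15,18); WM=13
i=13 t=17 v=6: → [15,18); WM=16; [12,15) fires=2
i=14 t=13 v=7: DROP (t<16-0); WM=16
i=15 t=12 v=7: DROP (t<16-0); WM=16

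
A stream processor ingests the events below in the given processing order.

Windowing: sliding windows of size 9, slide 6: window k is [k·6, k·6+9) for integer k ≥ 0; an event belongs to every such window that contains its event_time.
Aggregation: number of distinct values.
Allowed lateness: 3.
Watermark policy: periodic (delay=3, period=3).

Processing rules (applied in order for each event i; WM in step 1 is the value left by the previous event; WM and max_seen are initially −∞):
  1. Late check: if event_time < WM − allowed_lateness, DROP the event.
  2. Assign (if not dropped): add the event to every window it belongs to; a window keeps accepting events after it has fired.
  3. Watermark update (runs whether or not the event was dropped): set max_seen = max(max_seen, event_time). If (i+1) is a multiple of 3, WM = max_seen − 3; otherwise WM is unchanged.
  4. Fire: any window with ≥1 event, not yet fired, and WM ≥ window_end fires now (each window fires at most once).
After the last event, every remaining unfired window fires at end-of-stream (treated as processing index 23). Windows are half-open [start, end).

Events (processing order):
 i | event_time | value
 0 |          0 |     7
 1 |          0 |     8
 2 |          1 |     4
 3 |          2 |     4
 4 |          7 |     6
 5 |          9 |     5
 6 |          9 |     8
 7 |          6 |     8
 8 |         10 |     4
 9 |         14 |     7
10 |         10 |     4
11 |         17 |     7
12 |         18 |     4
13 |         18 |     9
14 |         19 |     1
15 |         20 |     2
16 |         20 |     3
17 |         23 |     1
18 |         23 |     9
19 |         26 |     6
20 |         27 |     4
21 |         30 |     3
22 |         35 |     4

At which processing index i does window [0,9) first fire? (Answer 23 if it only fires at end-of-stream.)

11

i=0 t=0 v=7: → [0,9); WM=−∞
i=1 t=0 v=8: → [0,9); WM=−∞
i=2 t=1 v=4: → [0,9); WM=-2
i=3 t=2 v=4: → [0,9); WM=-2
i=4 t=7 v=6: → [6,15),[0,9); WM=-2
i=5 t=9 v=5: → [6,15); WM=6
i=6 t=9 v=8: → [6,15); WM=6
i=7 t=6 v=8: → [6,15),[0,9); WM=6
i=8 t=10 v=4: → [6,15); WM=7
i=9 t=14 v=7: → [12,21),[6,15); WM=7
i=10 t=10 v=4: → [6,15); WM=7
i=11 t=17 v=7: → [12,21); WM=14; [0,9) fires=4
i=12 t=18 v=4: → [18,27),[12,21); WM=14
i=13 t=18 v=9: → [18,27),[12,21); WM=14
i=14 t=19 v=1: → [18,27),[12,21); WM=16; [6,15) fires=5
i=15 t=20 v=2: → [18,27),[12,21); WM=16
i=16 t=20 v=3: → [18,27),[12,21); WM=16
i=17 t=23 v=1: → [18,27); WM=20
i=18 t=23 v=9: → [18,27); WM=20
i=19 t=26 v=6: → [24,33),[18,27); WM=20
i=20 t=27 v=4: → [24,33); WM=24; [12,21) fires=6
i=21 t=30 v=3: → [30,39),[24,33); WM=24
i=22 t=35 v=4: → [30,39); WM=24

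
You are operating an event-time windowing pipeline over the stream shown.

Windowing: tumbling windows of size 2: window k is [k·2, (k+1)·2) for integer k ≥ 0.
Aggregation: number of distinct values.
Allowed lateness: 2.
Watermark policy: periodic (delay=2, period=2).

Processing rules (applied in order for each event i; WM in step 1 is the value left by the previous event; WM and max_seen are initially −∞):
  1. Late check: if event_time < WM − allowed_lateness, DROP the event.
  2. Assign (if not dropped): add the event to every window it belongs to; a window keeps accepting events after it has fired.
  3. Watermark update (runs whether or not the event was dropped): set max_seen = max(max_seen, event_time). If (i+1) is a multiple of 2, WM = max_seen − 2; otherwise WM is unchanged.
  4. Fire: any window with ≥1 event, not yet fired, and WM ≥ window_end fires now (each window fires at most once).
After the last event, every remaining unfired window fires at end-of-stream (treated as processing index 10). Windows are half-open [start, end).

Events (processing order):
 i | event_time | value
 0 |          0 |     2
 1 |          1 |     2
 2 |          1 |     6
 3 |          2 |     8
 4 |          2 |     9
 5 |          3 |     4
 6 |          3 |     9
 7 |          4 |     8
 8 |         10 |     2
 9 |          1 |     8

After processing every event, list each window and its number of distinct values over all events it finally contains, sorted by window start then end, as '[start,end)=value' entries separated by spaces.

[0,2)=3 [2,4)=3 [4,6)=1 [10,12)=1

i=0 t=0 v=2: → [0,2); WM=−∞
i=1 t=1 v=2: → [0,2); WM=-1
i=2 t=1 v=6: → [0,2); WM=-1
i=3 t=2 v=8: → [2,4); WM=0
i=4 t=2 v=9: → [2,4); WM=0
i=5 t=3 v=4: → [2,4); WM=1
i=6 t=3 v=9: → [2,4); WM=1
i=7 t=4 v=8: → [4,6); WM=2; [0,2) fires=2
i=8 t=10 v=2: → [10,12); WM=2
i=9 t=1 v=8: → [0,2); WM=8; [2,4) fires=3 [4,6) fires=1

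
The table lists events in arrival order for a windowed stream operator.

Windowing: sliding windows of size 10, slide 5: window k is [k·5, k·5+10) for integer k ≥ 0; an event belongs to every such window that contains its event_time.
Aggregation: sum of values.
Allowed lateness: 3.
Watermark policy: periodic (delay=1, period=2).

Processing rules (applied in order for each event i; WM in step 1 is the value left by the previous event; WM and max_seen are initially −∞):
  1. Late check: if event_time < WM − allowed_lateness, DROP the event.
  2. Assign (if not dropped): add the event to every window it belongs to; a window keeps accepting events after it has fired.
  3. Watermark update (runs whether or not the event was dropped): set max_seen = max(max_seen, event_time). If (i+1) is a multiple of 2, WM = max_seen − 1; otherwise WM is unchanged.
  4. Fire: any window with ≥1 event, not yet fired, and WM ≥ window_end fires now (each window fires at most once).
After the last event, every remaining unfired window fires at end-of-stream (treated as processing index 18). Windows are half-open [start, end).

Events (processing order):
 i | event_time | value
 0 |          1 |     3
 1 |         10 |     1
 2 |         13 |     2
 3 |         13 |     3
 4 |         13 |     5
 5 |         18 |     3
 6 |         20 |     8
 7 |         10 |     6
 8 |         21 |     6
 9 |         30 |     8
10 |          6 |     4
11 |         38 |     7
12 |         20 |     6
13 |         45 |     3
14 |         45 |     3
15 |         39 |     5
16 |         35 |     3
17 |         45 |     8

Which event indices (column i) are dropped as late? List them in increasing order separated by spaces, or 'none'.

i=0 t=1 v=3: → [0,10); WM=−∞
i=1 t=10 v=1: → [10,20),[5,15); WM=9
i=2 t=13 v=2: → [10,20),[5,15); WM=9
i=3 t=13 v=3: → [10,20),[5,15); WM=12; [0,10) fires=3
i=4 t=13 v=5: → [10,20),[5,15); WM=12
i=5 t=18 v=3: → [15,25),[10,20); WM=17; [5,15) fires=11
i=6 t=20 v=8: → [20,30),[15,25); WM=17
i=7 t=10 v=6: DROP (t<17-3); WM=19
i=8 t=21 v=6: → [20,30),[15,25); WM=19
i=9 t=30 v=8: → [30,40),[25,35); WM=29; [10,20) fires=14 [15,25) fires=17
i=10 t=6 v=4: DROP (t<29-3); WM=29
i=11 t=38 v=7: → [35,45),[30,40); WM=37; [20,30) fires=14 [25,35) fires=8
i=12 t=20 v=6: DROP (t<37-3); WM=37
i=13 t=45 v=3: → [45,55),[40,50); WM=44; [30,40) fires=15
i=14 t=45 v=3: → [45,55),[40,50); WM=44
i=15 t=39 v=5: DROP (t<44-3); WM=44
i=16 t=35 v=3: DROP (t<44-3); WM=44
i=17 t=45 v=8: → [45,55),[40,50); WM=44

7 10 12 15 16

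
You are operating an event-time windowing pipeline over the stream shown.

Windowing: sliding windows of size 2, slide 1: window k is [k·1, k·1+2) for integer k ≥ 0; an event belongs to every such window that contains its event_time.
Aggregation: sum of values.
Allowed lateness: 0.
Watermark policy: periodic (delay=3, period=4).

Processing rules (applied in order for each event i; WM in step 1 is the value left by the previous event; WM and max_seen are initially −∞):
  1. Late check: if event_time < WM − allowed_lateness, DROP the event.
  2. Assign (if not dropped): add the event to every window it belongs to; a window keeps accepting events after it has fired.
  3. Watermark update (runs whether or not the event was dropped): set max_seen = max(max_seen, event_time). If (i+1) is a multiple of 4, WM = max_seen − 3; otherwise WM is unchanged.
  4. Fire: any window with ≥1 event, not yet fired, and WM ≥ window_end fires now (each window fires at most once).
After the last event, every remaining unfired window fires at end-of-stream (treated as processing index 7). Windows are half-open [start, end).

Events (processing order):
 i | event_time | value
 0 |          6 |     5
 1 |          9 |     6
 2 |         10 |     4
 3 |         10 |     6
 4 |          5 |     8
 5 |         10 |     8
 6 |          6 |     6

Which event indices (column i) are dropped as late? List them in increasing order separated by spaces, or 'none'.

4 6

i=0 t=6 v=5: → [6,8),[5,7); WM=−∞
i=1 t=9 v=6: → [9,11),[8,10); WM=−∞
i=2 t=10 v=4: → [10,12),[9,11); WM=−∞
i=3 t=10 v=6: → [10,12),[9,11); WM=7; [5,7) fires=5
i=4 t=5 v=8: DROP (t<7-0); WM=7
i=5 t=10 v=8: → [10,12),[9,11); WM=7
i=6 t=6 v=6: DROP (t<7-0); WM=7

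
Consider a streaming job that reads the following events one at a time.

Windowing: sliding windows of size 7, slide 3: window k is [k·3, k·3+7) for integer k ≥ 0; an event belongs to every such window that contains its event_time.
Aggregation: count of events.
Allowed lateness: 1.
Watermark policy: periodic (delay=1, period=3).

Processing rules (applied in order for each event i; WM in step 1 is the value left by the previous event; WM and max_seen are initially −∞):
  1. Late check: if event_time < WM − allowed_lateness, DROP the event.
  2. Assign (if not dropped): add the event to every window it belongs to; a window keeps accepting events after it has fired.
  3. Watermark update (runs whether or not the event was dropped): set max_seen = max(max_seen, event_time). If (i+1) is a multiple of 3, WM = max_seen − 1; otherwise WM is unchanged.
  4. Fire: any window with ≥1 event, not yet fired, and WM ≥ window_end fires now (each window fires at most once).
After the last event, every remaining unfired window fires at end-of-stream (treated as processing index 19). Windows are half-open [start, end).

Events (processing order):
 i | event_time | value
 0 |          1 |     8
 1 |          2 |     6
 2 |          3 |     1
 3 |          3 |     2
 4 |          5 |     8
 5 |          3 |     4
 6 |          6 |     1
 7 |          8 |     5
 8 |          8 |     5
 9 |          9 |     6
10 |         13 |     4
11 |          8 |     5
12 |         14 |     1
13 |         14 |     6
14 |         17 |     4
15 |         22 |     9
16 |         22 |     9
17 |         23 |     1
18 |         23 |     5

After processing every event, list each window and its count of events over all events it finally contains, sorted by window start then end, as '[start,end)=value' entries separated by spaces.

i=0 t=1 v=8: → [0,7); WM=−∞
i=1 t=2 v=6: → [0,7); WM=−∞
i=2 t=3 v=1: → [3,10),[0,7); WM=2
i=3 t=3 v=2: → [3,10),[0,7); WM=2
i=4 t=5 v=8: → [3,10),[0,7); WM=2
i=5 t=3 v=4: → [3,10),[0,7); WM=4
i=6 t=6 v=1: → [6,13),[3,10),[0,7); WM=4
i=7 t=8 v=5: → [6,13),[3,10); WM=4
i=8 t=8 v=5: → [6,13),[3,10); WM=7; [0,7) fires=7
i=9 t=9 v=6: → [9,16),[6,13),[3,10); WM=7
i=10 t=13 v=4: → [12,19),[9,16); WM=7
i=11 t=8 v=5: → [6,13),[3,10); WM=12; [3,10) fires=9
i=12 t=14 v=1: → [12,19),[9,16); WM=12
i=13 t=14 v=6: → [12,19),[9,16); WM=12
i=14 t=17 v=4: → [15,22),[12,19); WM=16; [6,13) fires=5 [9,16) fires=4
i=15 t=22 v=9: → [21,28),[18,25); WM=16
i=16 t=22 v=9: → [21,28),[18,25); WM=16
i=17 t=23 v=1: → [21,28),[18,25); WM=22; [12,19) fires=4 [15,22) fires=1
i=18 t=23 v=5: → [21,28),[18,25); WM=22

[0,7)=7 [3,10)=9 [6,13)=5 [9,16)=4 [12,19)=4 [15,22)=1 [18,25)=4 [21,28)=4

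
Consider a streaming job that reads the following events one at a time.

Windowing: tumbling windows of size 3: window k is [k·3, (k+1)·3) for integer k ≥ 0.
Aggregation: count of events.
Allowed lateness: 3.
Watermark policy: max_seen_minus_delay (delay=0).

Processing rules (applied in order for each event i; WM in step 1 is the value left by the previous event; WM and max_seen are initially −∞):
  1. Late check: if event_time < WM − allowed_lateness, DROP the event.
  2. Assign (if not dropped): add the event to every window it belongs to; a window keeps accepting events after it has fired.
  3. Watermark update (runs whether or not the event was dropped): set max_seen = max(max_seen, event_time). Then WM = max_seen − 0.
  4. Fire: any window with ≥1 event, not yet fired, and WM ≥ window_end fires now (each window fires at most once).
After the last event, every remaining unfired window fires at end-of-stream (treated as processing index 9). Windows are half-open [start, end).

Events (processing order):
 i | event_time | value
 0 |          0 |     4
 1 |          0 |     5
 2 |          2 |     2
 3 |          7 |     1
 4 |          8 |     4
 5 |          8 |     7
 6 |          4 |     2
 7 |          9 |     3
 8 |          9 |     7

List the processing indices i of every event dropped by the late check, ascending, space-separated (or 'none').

i=0 t=0 v=4: → [0,3); WM=0
i=1 t=0 v=5: → [0,3); WM=0
i=2 t=2 v=2: → [0,3); WM=2
i=3 t=7 v=1: → [6,9); WM=7; [0,3) fires=3
i=4 t=8 v=4: → [6,9); WM=8
i=5 t=8 v=7: → [6,9); WM=8
i=6 t=4 v=2: DROP (t<8-3); WM=8
i=7 t=9 v=3: → [9,12); WM=9; [6,9) fires=3
i=8 t=9 v=7: → [9,12); WM=9

6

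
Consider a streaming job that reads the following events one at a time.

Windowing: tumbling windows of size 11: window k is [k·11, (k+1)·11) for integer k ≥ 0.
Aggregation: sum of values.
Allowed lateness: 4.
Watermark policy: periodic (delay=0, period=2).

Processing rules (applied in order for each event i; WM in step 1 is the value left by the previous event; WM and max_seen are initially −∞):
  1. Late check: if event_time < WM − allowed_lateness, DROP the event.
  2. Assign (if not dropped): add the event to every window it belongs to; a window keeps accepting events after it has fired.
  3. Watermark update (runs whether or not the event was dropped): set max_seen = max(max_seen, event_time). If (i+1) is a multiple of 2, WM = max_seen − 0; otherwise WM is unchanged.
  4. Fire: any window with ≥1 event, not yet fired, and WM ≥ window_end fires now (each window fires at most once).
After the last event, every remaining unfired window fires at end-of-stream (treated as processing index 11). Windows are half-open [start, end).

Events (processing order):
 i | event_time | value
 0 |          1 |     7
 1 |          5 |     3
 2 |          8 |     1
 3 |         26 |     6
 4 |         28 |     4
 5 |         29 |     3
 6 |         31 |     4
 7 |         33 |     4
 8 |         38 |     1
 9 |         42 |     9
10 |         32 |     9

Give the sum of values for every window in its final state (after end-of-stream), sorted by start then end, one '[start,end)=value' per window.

[0,11)=11 [22,33)=17 [33,44)=14

i=0 t=1 v=7: → [0,11); WM=−∞
i=1 t=5 v=3: → [0,11); WM=5
i=2 t=8 v=1: → [0,11); WM=5
i=3 t=26 v=6: → [22,33); WM=26; [0,11) fires=11
i=4 t=28 v=4: → [22,33); WM=26
i=5 t=29 v=3: → [22,33); WM=29
i=6 t=31 v=4: → [22,33); WM=29
i=7 t=33 v=4: → [33,44); WM=33; [22,33) fires=17
i=8 t=38 v=1: → [33,44); WM=33
i=9 t=42 v=9: → [33,44); WM=42
i=10 t=32 v=9: DROP (t<42-4); WM=42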